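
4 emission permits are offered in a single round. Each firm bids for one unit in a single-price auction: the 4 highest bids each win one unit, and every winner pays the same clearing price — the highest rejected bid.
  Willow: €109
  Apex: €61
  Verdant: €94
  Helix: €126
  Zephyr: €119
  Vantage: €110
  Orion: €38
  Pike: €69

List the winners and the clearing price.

Helix, Zephyr, Vantage, Willow; each pays €94

Bids ranked high→low: 126 (Helix), 119 (Zephyr), 110 (Vantage), 109 (Willow), 94 (Verdant), 69 (Pike), …
Top 4: Helix, Zephyr, Vantage, Willow.
First losing bid is Verdant's €94, which sets the uniform price.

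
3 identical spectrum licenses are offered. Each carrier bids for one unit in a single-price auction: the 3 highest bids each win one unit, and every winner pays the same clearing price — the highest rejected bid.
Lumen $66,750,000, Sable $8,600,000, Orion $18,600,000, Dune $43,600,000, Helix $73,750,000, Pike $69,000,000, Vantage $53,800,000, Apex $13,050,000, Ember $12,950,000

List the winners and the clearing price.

Helix, Pike, Lumen; each pays $53,800,000

Sorting: 73,750,000 (Helix), 69,000,000 (Pike), 66,750,000 (Lumen), 53,800,000 (Vantage), 43,600,000 (Dune), …
The 3 highest are Helix, Pike, Lumen.
First losing bid is Vantage's $53,800,000, which sets the uniform price.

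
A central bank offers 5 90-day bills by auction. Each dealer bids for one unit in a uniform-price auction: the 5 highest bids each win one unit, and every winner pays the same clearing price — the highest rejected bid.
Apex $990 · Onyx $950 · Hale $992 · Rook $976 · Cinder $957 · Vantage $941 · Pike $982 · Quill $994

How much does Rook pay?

Bids ranked high→low: 994 (Quill), 992 (Hale), 990 (Apex), 982 (Pike), 976 (Rook), 957 (Cinder), 950 (Onyx), …
Winners (5 units): Quill, Hale, Apex, Pike, Rook.
First losing bid is Cinder's $957, which sets the uniform price.
Rook wins → pays $957.

Rook pays $957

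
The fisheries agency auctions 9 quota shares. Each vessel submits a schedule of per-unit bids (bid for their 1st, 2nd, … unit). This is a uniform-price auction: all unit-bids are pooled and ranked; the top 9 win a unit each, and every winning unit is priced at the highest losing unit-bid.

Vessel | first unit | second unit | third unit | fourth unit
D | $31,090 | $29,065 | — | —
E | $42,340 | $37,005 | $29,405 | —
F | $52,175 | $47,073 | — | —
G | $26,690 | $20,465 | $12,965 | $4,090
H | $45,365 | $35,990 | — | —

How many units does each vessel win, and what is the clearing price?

D 2, E 3, F 2, H 2; clearing price $26,690

All unit-bids, highest first — top 9: 52,175 (F-1), 47,073 (F-2), 45,365 (H-1), 42,340 (E-1), 37,005 (E-2), 35,990 (H-2), 31,090 (D-1), 29,405 (E-3), 29,065 (D-2)
First bid not allocated: $26,690.
Allocation: D 2, E 3, F 2, H 2.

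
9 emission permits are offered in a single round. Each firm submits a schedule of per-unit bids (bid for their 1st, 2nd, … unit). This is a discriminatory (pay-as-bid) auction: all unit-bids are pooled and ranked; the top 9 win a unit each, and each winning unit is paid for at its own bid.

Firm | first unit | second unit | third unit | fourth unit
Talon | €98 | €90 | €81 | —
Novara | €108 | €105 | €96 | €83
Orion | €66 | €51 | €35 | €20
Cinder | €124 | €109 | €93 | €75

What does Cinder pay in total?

Pooled unit-bids ranked (top 9): 124 (Cinder-1), 109 (Cinder-2), 108 (Novara-1), 105 (Novara-2), 98 (Talon-1), 96 (Novara-3), 93 (Cinder-3), 90 (Talon-2), 83 (Novara-4)
Next rejected bid: €81 (not a price — pay-as-bid).
Cinder's winning unit-bids: 124 + 109 + 93 = €326.

Cinder pays €326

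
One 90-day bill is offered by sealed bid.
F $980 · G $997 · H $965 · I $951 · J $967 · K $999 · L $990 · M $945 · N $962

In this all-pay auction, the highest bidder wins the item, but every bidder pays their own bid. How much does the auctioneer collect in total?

Sorting bids: 999 (K) > 997 (G) > 990 (L) > 980 (F) > 967 (J) > 965 (H) > …
K wins with the top bid; all bids are sunk regardless.
Every bidder forfeits their bid regardless of winning.
Revenue = 980 + 997 + 965 + 951 + 967 + 999 + 990 + 945 + 962 = $8,756.

Total revenue: $8,756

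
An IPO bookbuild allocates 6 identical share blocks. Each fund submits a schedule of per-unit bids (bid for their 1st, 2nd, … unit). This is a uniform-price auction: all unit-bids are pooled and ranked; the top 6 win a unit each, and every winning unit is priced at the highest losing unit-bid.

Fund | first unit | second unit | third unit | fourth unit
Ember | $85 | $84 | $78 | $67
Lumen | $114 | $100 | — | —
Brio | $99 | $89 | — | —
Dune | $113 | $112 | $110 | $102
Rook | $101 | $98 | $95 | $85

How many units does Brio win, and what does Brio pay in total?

All unit-bids, highest first — top 6: 114 (Lumen-1), 113 (Dune-1), 112 (Dune-2), 110 (Dune-3), 102 (Dune-4), 101 (Rook-1)
Highest rejected unit-bid = $100.
Brio wins 0 unit(s) at $100 each.

Brio: 0 units, pays $0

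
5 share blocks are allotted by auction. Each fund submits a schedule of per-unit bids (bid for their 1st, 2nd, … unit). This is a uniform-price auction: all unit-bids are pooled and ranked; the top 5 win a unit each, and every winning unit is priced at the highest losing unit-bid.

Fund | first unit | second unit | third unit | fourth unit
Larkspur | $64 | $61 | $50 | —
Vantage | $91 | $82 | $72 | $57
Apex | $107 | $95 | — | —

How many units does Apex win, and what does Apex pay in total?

Merging the schedules and taking the best 5: 107 (Apex-1), 95 (Apex-2), 91 (Vantage-1), 82 (Vantage-2), 72 (Vantage-3)
First bid not allocated: $64.
Apex wins 2 unit(s) at $64 each.

Apex: 2 units, pays $128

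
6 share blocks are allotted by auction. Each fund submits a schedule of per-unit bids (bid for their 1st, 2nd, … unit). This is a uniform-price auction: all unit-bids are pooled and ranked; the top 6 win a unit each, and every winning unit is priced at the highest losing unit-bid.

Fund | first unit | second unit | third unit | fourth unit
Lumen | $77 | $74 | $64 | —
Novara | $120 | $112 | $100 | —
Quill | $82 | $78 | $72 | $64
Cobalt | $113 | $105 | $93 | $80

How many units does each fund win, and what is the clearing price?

Pooled unit-bids ranked (top 6): 120 (Novara-1), 113 (Cobalt-1), 112 (Novara-2), 105 (Cobalt-2), 100 (Novara-3), 93 (Cobalt-3)
Highest rejected unit-bid = $82.
Allocation: Cobalt 3, Novara 3.

Cobalt 3, Novara 3; clearing price $82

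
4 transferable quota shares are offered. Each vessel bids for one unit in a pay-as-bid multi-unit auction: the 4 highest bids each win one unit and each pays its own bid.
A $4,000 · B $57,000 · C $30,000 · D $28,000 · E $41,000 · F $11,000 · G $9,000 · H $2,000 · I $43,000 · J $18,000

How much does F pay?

F pays $0

Sorting: 57,000 (B), 43,000 (I), 41,000 (E), 30,000 (C), 28,000 (D), 18,000 (J), …
Winners (4 units): B, I, E, C.
F does not win → $0.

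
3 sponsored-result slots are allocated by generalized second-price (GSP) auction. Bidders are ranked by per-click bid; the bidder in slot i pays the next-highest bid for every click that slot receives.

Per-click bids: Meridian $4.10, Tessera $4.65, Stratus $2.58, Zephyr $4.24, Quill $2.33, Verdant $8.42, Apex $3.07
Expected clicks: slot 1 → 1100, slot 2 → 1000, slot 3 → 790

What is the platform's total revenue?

Total revenue: $12594.00

Sorting advertisers: $8.42 (Verdant) > $4.65 (Tessera) > $4.24 (Zephyr) > $4.10 (Meridian) > …
Slot 1: Verdant pays $4.65 × 1100 = $5115.00
Slot 2: Tessera pays $4.24 × 1000 = $4240.00
Slot 3: Zephyr pays $4.10 × 790 = $3239.00
Total = $12594.00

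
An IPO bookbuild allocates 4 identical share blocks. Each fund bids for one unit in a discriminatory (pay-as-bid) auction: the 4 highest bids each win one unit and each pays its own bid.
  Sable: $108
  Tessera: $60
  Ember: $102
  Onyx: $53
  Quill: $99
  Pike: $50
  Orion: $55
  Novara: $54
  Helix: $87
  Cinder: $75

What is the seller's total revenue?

Ordering the bids: 108 (Sable), 102 (Ember), 99 (Quill), 87 (Helix), 75 (Cinder), 60 (Tessera), …
The 4 highest are Sable, Ember, Quill, Helix.
Total revenue = 108 + 102 + 99 + 87 = $396.

Total revenue: $396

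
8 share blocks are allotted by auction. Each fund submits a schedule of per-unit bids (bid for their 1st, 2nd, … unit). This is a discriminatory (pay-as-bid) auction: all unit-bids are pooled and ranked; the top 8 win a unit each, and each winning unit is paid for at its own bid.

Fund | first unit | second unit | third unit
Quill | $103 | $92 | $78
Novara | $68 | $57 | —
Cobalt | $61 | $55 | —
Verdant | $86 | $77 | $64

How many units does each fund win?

Cobalt 1, Novara 1, Quill 3, Verdant 3

All unit-bids, highest first — top 8: 103 (Quill-1), 92 (Quill-2), 86 (Verdant-1), 78 (Quill-3), 77 (Verdant-2), 68 (Novara-1), 64 (Verdant-3), 61 (Cobalt-1)
Next rejected bid: $57 (not a price — pay-as-bid).
Allocation: Cobalt 1, Novara 1, Quill 3, Verdant 3.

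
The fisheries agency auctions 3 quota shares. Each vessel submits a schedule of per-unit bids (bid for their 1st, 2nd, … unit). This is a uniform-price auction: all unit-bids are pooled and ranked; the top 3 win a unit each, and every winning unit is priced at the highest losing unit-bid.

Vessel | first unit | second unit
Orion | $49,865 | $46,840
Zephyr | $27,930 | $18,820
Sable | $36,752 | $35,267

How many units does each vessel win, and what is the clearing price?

Pooled unit-bids ranked (top 3): 49,865 (Orion-1), 46,840 (Orion-2), 36,752 (Sable-1)
First bid not allocated: $35,267.
Allocation: Orion 2, Sable 1.

Orion 2, Sable 1; clearing price $35,267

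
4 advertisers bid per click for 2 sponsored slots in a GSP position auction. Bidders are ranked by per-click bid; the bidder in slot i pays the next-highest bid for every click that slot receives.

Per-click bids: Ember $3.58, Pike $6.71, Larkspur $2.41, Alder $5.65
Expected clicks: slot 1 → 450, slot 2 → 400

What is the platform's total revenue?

Total revenue: $3974.50

Sorting advertisers: $6.71 (Pike) > $5.65 (Alder) > $3.58 (Ember) > …
Slot 1: Pike pays $5.65 × 450 = $2542.50
Slot 2: Alder pays $3.58 × 400 = $1432.00
Total = $3974.50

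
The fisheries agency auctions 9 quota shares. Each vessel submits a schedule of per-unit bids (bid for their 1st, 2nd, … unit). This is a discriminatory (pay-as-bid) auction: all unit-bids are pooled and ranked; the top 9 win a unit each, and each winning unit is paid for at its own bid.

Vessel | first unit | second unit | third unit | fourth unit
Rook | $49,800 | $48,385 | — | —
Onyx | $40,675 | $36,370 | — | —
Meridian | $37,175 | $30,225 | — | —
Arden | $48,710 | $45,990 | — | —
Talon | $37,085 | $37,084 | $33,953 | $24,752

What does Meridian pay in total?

All unit-bids, highest first — top 9: 49,800 (Rook-1), 48,710 (Arden-1), 48,385 (Rook-2), 45,990 (Arden-2), 40,675 (Onyx-1), 37,175 (Meridian-1), 37,085 (Talon-1), 37,084 (Talon-2), 36,370 (Onyx-2)
Next rejected bid: $33,953 (not a price — pay-as-bid).
Meridian's winning unit-bids: 37,175 = $37,175.

Meridian pays $37,175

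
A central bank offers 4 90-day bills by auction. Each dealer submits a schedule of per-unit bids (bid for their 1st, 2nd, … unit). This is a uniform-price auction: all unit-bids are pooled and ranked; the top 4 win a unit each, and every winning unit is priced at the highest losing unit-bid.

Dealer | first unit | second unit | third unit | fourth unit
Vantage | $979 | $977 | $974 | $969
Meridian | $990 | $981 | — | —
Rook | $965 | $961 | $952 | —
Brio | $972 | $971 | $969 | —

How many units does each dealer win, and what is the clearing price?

Meridian 2, Vantage 2; clearing price $974

All unit-bids, highest first — top 4: 990 (Meridian-1), 981 (Meridian-2), 979 (Vantage-1), 977 (Vantage-2)
First bid not allocated: $974.
Allocation: Meridian 2, Vantage 2.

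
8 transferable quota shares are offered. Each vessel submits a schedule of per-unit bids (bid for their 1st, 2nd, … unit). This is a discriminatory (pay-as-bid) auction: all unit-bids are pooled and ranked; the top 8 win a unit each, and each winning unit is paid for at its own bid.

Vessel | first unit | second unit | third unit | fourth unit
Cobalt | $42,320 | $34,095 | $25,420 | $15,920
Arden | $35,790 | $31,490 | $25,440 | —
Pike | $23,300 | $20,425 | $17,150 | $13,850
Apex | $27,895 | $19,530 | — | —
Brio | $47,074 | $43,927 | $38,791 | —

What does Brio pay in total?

Merging the schedules and taking the best 8: 47,074 (Brio-1), 43,927 (Brio-2), 42,320 (Cobalt-1), 38,791 (Brio-3), 35,790 (Arden-1), 34,095 (Cobalt-2), 31,490 (Arden-2), 27,895 (Apex-1)
Next rejected bid: $25,440 (not a price — pay-as-bid).
Brio's winning unit-bids: 47,074 + 43,927 + 38,791 = $129,792.

Brio pays $129,792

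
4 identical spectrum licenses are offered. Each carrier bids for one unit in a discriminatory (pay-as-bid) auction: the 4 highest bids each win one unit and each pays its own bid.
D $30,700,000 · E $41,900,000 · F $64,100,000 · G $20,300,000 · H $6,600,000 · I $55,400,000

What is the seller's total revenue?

Sorting: 64,100,000 (F), 55,400,000 (I), 41,900,000 (E), 30,700,000 (D), 20,300,000 (G), 6,600,000 (H)
The 4 highest are F, I, E, D.
Total revenue = 64,100,000 + 55,400,000 + 41,900,000 + 30,700,000 = $192,100,000.

Total revenue: $192,100,000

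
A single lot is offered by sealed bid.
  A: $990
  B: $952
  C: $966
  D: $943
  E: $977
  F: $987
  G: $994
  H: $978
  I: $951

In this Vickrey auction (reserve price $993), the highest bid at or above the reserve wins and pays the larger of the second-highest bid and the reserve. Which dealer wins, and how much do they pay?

G pays $993

Vickrey auction (reserve price $993): the highest bid at or above the reserve wins and pays the larger of the second-highest bid and the reserve.
Sorting bids: 994 (G) > 990 (A) > 987 (F) > 978 (H) > 977 (E) > 966 (C) > …
Highest eligible bid: G at $994.
max(second-highest $990, reserve $993) = $993.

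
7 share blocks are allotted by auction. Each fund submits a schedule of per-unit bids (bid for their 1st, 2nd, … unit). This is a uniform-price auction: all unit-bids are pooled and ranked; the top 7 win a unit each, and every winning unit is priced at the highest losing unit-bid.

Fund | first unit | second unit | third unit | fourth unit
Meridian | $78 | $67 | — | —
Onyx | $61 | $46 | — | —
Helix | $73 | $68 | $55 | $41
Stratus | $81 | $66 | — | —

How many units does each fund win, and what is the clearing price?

Helix 2, Meridian 2, Onyx 1, Stratus 2; clearing price $55

All unit-bids, highest first — top 7: 81 (Stratus-1), 78 (Meridian-1), 73 (Helix-1), 68 (Helix-2), 67 (Meridian-2), 66 (Stratus-2), 61 (Onyx-1)
Highest rejected unit-bid = $55.
Allocation: Helix 2, Meridian 2, Onyx 1, Stratus 2.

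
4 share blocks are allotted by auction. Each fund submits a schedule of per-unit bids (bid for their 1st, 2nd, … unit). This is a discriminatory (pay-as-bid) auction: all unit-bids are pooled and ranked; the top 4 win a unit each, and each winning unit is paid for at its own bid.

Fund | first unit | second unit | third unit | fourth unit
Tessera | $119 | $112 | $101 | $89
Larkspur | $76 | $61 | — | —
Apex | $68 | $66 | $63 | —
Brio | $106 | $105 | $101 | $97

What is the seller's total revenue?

All unit-bids, highest first — top 4: 119 (Tessera-1), 112 (Tessera-2), 106 (Brio-1), 105 (Brio-2)
Next rejected bid: $101 (not a price — pay-as-bid).
Each winning unit pays its own bid.
Revenue = 119 + 112 + 106 + 105 = $442.

Total revenue: $442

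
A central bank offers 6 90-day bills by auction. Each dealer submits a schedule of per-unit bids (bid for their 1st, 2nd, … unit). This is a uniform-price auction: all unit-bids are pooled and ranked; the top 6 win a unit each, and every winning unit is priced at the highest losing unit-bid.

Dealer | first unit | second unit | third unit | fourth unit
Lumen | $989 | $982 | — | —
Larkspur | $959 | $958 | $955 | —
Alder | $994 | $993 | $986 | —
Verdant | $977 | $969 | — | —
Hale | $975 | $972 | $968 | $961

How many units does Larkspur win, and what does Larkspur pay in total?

Larkspur: 0 units, pays $0

Pooled unit-bids ranked (top 6): 994 (Alder-1), 993 (Alder-2), 989 (Lumen-1), 986 (Alder-3), 982 (Lumen-2), 977 (Verdant-1)
Highest rejected unit-bid = $975.
Larkspur wins 0 unit(s) at $975 each.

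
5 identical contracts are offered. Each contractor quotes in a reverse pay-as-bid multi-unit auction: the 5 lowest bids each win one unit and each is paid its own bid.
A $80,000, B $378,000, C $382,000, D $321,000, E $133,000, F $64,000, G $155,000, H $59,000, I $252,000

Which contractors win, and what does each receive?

H $59,000, F $64,000, A $80,000, E $133,000, G $155,000

Bids ranked low→high: 59,000 (H), 64,000 (F), 80,000 (A), 133,000 (E), 155,000 (G), 252,000 (I), 321,000 (D), …
Winners (5 units): H, F, A, E, G.
Each winner is paid its own bid: H $59,000, F $64,000, A $80,000, E $133,000, G $155,000.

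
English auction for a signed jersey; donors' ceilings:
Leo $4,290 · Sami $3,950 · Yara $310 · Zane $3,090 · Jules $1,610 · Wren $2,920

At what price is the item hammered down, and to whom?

Leo wins at $3,950

Ascending (English) auction: the price rises until one bidder remains; the winner pays the price at which the last rival dropped out.
Sorting limits: 4,290 (Leo) > 3,950 (Sami) > 3,090 (Zane) > 2,920 (Wren) > 1,610 (Jules) > 310 (Yara)
Once the price passes $3,950, only Leo is left; the hammer falls at Sami's limit of $3,950.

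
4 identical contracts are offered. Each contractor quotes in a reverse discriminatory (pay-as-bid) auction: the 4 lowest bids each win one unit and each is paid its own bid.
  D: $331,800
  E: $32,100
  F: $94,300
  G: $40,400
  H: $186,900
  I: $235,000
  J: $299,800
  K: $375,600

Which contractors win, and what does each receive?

Bids ranked low→high: 32,100 (E), 40,400 (G), 94,300 (F), 186,900 (H), 235,000 (I), 299,800 (J), …
Winners (4 units): E, G, F, H.
Each winner is paid its own bid: E $32,100, G $40,400, F $94,300, H $186,900.

E $32,100, G $40,400, F $94,300, H $186,900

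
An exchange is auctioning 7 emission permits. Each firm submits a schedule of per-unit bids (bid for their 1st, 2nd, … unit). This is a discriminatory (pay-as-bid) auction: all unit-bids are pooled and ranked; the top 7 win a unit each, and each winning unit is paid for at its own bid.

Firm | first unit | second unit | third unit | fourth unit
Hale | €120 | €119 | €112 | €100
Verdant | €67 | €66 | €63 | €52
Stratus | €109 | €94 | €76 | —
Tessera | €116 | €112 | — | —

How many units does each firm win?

Hale 4, Stratus 1, Tessera 2

All unit-bids, highest first — top 7: 120 (Hale-1), 119 (Hale-2), 116 (Tessera-1), 112 (Hale-3), 112 (Tessera-2), 109 (Stratus-1), 100 (Hale-4)
Next rejected bid: €94 (not a price — pay-as-bid).
Allocation: Hale 4, Stratus 1, Tessera 2.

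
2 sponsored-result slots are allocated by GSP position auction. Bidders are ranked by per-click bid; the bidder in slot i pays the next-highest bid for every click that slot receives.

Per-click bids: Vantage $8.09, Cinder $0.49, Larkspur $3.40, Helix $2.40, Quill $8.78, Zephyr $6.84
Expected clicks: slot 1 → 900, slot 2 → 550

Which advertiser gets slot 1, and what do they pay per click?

Per-click bids in order: $8.78 (Quill) > $8.09 (Vantage) > $6.84 (Zephyr) > …
Slot 1 goes to the first-ranked bidder, Quill, who pays the next bid down: $8.09/click.

Quill; $8.09 per click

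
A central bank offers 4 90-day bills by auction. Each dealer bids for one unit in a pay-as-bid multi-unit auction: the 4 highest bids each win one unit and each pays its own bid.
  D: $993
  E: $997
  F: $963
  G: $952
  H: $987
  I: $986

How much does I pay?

I pays $986

Ordering the bids: 997 (E), 993 (D), 987 (H), 986 (I), 963 (F), 952 (G)
The 4 highest are E, D, H, I.
I wins → own bid $986.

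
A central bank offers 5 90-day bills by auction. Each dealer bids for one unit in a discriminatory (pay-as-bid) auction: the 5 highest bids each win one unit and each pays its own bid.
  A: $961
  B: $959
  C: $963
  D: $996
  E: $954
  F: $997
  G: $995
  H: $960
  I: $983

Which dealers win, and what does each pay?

F $997, D $996, G $995, I $983, C $963

Sorting: 997 (F), 996 (D), 995 (G), 983 (I), 963 (C), 961 (A), 960 (H), …
The 5 highest are F, D, G, I, C.
Each winner pays its own bid: F $997, D $996, G $995, I $983, C $963.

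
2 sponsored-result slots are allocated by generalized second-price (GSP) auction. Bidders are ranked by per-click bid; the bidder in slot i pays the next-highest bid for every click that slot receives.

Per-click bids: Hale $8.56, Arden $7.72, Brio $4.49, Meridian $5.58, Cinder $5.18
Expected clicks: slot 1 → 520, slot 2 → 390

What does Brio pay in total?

Brio pays $0.00

Sorting advertisers: $8.56 (Hale) > $7.72 (Arden) > $5.58 (Meridian) > …
Brio ranks below slot 2 → no slot, pays nothing.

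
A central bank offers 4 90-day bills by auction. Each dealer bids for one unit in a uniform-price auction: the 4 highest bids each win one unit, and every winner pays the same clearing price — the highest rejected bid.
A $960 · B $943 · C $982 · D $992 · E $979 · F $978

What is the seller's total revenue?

Sorting: 992 (D), 982 (C), 979 (E), 978 (F), 960 (A), 943 (B)
Winners (4 units): D, C, E, F.
Clearing price = highest rejected bid = $960.
Total revenue = 4 × $960 = $3,840.

Total revenue: $3,840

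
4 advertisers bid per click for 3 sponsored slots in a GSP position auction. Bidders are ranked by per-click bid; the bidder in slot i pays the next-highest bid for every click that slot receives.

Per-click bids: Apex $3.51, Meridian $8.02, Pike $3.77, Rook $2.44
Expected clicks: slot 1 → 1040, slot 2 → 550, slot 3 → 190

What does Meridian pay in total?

Per-click bids in order: $8.02 (Meridian) > $3.77 (Pike) > $3.51 (Apex) > $2.44 (Rook)
Meridian holds slot 1 → pays next bid $3.77 × 1040 clicks = $3920.80.

Meridian pays $3920.80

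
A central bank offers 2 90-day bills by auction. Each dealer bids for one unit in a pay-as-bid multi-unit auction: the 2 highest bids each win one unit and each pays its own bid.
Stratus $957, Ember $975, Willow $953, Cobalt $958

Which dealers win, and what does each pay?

Ordering the bids: 975 (Ember), 958 (Cobalt), 957 (Stratus), 953 (Willow)
The 2 highest are Ember, Cobalt.
Each winner pays its own bid: Ember $975, Cobalt $958.

Ember $975, Cobalt $958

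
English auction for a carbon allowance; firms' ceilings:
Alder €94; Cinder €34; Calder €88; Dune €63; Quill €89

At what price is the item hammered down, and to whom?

Rule: the price rises until one bidder remains; the winner pays the price at which the last rival dropped out.
Limits ranked: 94 (Alder) > 89 (Quill) > 88 (Calder) > 63 (Dune) > 34 (Cinder)
Once the price passes €89, only Alder is left; the hammer falls at Quill's limit of €89.

Alder wins at €89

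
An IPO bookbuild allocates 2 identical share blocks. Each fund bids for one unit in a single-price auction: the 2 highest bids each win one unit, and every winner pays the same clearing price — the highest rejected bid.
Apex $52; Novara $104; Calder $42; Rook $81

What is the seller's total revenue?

Total revenue: $104

Sorting: 104 (Novara), 81 (Rook), 52 (Apex), 42 (Calder)
The 2 highest are Novara, Rook.
First losing bid is Apex's $52, which sets the uniform price.
Total revenue = 2 × $52 = $104.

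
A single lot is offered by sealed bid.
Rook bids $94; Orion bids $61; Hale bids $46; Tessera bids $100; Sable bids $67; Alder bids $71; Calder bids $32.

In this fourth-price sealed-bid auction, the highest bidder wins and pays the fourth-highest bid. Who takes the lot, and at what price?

Fourth-price sealed-bid auction: the highest bidder wins and pays the fourth-highest bid.
Bids in order: 100 (Tessera) > 94 (Rook) > 71 (Alder) > 67 (Sable) > 61 (Orion) > 46 (Hale) > …
Tessera wins; payment is bid #4 in the ranking = $67.

Tessera pays $67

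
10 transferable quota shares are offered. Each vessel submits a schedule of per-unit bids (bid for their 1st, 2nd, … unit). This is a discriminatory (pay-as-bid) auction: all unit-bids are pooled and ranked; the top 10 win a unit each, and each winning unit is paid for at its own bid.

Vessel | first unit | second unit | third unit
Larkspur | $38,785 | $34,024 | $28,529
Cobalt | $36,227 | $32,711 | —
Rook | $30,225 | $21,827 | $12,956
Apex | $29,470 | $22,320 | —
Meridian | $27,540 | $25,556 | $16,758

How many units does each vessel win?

Apex 2, Cobalt 2, Larkspur 3, Meridian 2, Rook 1

Merging the schedules and taking the best 10: 38,785 (Larkspur-1), 36,227 (Cobalt-1), 34,024 (Larkspur-2), 32,711 (Cobalt-2), 30,225 (Rook-1), 29,470 (Apex-1), 28,529 (Larkspur-3), 27,540 (Meridian-1), 25,556 (Meridian-2), 22,320 (Apex-2)
Next rejected bid: $21,827 (not a price — pay-as-bid).
Allocation: Apex 2, Cobalt 2, Larkspur 3, Meridian 2, Rook 1.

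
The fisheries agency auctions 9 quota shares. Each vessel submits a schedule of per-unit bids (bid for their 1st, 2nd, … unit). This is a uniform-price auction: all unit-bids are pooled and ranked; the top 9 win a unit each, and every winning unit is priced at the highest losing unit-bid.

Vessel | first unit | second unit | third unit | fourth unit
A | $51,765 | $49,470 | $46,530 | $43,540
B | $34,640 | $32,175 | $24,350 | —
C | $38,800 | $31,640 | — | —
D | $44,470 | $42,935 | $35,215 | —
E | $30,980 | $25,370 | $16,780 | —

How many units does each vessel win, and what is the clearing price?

Merging the schedules and taking the best 9: 51,765 (A-1), 49,470 (A-2), 46,530 (A-3), 44,470 (D-1), 43,540 (A-4), 42,935 (D-2), 38,800 (C-1), 35,215 (D-3), 34,640 (B-1)
The (k+1)-th unit-bid is $32,175.
Allocation: A 4, B 1, C 1, D 3.

A 4, B 1, C 1, D 3; clearing price $32,175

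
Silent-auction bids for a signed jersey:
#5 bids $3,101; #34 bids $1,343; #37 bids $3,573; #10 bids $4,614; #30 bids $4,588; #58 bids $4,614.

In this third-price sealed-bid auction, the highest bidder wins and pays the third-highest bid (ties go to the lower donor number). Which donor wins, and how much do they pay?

Bids in order: 4,614 (#10) > 4,614 (#58) > 4,588 (#30) > 3,573 (#37) > 3,101 (#5) > 1,343 (#34)
Tie at $4,614 → #10 wins by tie-break.
#10 is highest; pays the third-highest bid, $4,588.

#10 pays $4,588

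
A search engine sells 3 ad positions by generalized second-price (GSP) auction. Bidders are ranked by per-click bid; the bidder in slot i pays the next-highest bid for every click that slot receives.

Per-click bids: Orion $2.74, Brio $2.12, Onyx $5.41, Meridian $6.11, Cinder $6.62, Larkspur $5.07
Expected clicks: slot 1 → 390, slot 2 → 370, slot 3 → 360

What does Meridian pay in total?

Sorting advertisers: $6.62 (Cinder) > $6.11 (Meridian) > $5.41 (Onyx) > $5.07 (Larkspur) > …
Meridian holds slot 2 → pays next bid $5.41 × 370 clicks = $2001.70.

Meridian pays $2001.70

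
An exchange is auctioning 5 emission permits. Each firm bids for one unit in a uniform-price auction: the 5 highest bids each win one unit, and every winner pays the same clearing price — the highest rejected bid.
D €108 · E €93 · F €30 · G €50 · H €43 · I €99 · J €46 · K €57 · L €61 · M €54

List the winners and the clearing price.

D, I, E, L, K; each pays €54

Bids ranked high→low: 108 (D), 99 (I), 93 (E), 61 (L), 57 (K), 54 (M), 50 (G), …
The 5 highest are D, I, E, L, K.
Highest unsuccessful bid: €54 → clearing price.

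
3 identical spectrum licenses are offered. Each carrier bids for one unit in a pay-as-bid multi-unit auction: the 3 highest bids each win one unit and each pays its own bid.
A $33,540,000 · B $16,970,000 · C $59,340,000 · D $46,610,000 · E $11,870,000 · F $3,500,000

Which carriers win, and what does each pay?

C $59,340,000, D $46,610,000, A $33,540,000

Ordering the bids: 59,340,000 (C), 46,610,000 (D), 33,540,000 (A), 16,970,000 (B), 11,870,000 (E), …
Top 3: C, D, A.
Each winner pays its own bid: C $59,340,000, D $46,610,000, A $33,540,000.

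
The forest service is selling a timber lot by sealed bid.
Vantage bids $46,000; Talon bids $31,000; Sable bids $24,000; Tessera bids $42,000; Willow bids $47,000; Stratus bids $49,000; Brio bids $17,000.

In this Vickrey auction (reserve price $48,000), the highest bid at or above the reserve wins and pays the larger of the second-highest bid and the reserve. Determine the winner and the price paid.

Stratus pays $48,000

Vickrey auction (reserve price $48,000): the highest bid at or above the reserve wins and pays the larger of the second-highest bid and the reserve.
Bids ranked: 49,000 (Stratus) > 47,000 (Willow) > 46,000 (Vantage) > 42,000 (Tessera) > 31,000 (Talon) > 24,000 (Sable) > …
Stratus has the top bid at or above the reserve ($49,000).
Second-highest bid $47,000 is below the reserve $48,000, so the reserve binds → payment $48,000.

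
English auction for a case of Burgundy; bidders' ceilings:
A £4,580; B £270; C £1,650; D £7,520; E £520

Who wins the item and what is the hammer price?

Rule: the price rises until one bidder remains; the winner pays the price at which the last rival dropped out.
Sorting limits: 7,520 (D) > 4,580 (A) > 1,650 (C) > 520 (E) > 270 (B)
Once the price passes £4,580, only D is left; the hammer falls at A's limit of £4,580.

D wins at £4,580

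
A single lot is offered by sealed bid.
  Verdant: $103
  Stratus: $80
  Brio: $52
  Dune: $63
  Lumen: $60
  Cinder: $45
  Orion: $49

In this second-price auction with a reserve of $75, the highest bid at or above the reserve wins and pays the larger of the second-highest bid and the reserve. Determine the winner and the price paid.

Verdant pays $80

Rule: the highest bid at or above the reserve wins and pays the larger of the second-highest bid and the reserve.
Sorting bids: 103 (Verdant) > 80 (Stratus) > 63 (Dune) > 60 (Lumen) > 52 (Brio) > 49 (Orion) > …
Highest eligible bid: Verdant at $103.
max(second-highest $80, reserve $75) = $80; the reserve does not bind.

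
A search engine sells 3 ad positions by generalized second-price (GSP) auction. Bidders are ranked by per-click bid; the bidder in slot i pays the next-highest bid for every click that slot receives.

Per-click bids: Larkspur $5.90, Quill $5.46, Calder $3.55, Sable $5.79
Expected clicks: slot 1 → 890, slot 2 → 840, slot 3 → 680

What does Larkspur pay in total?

Larkspur pays $5153.10

Ranked by bid: $5.90 (Larkspur) > $5.79 (Sable) > $5.46 (Quill) > $3.55 (Calder)
Larkspur holds slot 1 → pays next bid $5.79 × 890 clicks = $5153.10.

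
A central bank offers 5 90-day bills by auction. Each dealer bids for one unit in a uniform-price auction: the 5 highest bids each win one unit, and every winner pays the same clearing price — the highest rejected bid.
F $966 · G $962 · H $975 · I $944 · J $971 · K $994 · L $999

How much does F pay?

Sorting: 999 (L), 994 (K), 975 (H), 971 (J), 966 (F), 962 (G), 944 (I)
Top 5: L, K, H, J, F.
Clearing price = highest rejected bid = $962.
F wins → pays $962.

F pays $962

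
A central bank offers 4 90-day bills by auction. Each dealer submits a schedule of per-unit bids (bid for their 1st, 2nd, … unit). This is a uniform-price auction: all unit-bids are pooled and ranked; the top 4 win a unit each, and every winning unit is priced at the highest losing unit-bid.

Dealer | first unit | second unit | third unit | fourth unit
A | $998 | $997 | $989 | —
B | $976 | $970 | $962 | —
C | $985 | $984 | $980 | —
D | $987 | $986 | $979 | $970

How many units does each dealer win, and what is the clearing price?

A 3, D 1; clearing price $986

Merging the schedules and taking the best 4: 998 (A-1), 997 (A-2), 989 (A-3), 987 (D-1)
The (k+1)-th unit-bid is $986.
Allocation: A 3, D 1.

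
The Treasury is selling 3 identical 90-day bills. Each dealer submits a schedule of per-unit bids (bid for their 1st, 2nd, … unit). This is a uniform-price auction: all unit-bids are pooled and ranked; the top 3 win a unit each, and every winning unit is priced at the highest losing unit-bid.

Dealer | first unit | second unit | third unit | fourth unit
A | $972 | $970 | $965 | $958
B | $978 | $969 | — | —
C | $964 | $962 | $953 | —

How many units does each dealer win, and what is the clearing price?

A 2, B 1; clearing price $969

All unit-bids, highest first — top 3: 978 (B-1), 972 (A-1), 970 (A-2)
Highest rejected unit-bid = $969.
Allocation: A 2, B 1.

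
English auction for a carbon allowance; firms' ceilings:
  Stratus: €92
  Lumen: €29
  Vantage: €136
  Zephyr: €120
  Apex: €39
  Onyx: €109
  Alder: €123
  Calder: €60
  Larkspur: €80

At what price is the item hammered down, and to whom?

Vantage wins at €123

Open ascending-bid auction: the price rises until one bidder remains; the winner pays the price at which the last rival dropped out.
Limits ranked: 136 (Vantage) > 123 (Alder) > 120 (Zephyr) > 109 (Onyx) > 92 (Stratus) > 80 (Larkspur) > …
Once the price passes €123, only Vantage is left; the hammer falls at Alder's limit of €123.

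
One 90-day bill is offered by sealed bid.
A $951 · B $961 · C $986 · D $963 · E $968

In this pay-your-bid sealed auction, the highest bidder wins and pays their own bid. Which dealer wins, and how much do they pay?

Bids ranked: 986 (C) > 968 (E) > 963 (D) > 961 (B) > 951 (A)
C has the highest bid and pays exactly that: $986.

C pays $986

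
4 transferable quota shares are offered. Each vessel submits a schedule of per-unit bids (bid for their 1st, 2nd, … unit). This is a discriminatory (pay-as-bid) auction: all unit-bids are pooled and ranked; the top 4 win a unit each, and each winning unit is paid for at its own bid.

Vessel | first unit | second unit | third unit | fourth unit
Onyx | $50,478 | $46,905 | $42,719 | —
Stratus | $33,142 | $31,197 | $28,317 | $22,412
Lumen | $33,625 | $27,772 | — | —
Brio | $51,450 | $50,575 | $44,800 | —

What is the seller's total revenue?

Pooled unit-bids ranked (top 4): 51,450 (Brio-1), 50,575 (Brio-2), 50,478 (Onyx-1), 46,905 (Onyx-2)
Next rejected bid: $44,800 (not a price — pay-as-bid).
Each winning unit pays its own bid.
Revenue = 51,450 + 50,575 + 50,478 + 46,905 = $199,408.

Total revenue: $199,408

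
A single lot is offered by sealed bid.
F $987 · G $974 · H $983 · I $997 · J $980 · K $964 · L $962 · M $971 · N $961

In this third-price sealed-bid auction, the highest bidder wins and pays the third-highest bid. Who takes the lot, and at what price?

I pays $983

Bids in order: 997 (I) > 987 (F) > 983 (H) > 980 (J) > 974 (G) > 971 (M) > …
I is highest; pays the third-highest bid, $983.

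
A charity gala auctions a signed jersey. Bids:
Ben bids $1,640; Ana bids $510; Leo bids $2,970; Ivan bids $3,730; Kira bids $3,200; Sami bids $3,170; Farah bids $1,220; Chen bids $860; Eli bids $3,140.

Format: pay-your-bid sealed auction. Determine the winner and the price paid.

Bids ranked: 3,730 (Ivan) > 3,200 (Kira) > 3,170 (Sami) > 3,140 (Eli) > 2,970 (Leo) > 1,640 (Ben) > …
First-price: Ivan pays what they bid, $3,730.

Ivan pays $3,730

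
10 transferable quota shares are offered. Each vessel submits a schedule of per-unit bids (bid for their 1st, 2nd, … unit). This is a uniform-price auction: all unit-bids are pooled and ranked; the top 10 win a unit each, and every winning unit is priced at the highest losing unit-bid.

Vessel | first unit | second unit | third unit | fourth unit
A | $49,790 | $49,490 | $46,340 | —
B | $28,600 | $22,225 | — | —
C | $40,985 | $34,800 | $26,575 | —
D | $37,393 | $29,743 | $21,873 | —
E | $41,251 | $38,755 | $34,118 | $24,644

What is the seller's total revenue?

Total revenue: $286,000

Merging the schedules and taking the best 10: 49,790 (A-1), 49,490 (A-2), 46,340 (A-3), 41,251 (E-1), 40,985 (C-1), 38,755 (E-2), 37,393 (D-1), 34,800 (C-2), 34,118 (E-3), 29,743 (D-2)
First bid not allocated: $28,600.
Allocation: A 3, C 2, D 2, E 3. Every unit priced at $28,600.
Revenue = 10 × 28,600 = $286,000.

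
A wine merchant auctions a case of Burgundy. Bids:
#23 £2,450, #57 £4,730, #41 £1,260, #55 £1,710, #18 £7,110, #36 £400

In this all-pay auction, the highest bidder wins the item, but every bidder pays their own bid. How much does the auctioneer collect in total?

Bids ranked: 7,110 (#18) > 4,730 (#57) > 2,450 (#23) > 1,710 (#55) > 1,260 (#41) > 400 (#36)
#18 wins with the top bid; all bids are sunk regardless.
Every bidder forfeits their bid regardless of winning.
Revenue = 2,450 + 4,730 + 1,260 + 1,710 + 7,110 + 400 = £17,660.

Total revenue: £17,660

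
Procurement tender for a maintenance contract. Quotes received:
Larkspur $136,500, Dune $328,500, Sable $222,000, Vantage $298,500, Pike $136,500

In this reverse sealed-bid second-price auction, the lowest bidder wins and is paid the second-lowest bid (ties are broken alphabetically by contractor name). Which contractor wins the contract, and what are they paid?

Sorting bids: 136,500 (Larkspur) < 136,500 (Pike) < 222,000 (Sable) < 298,500 (Vantage) < 328,500 (Dune)
Tie at $136,500 → Larkspur wins by tie-break.
Second-price: Larkspur is paid Pike's bid of $136,500.

Larkspur is paid $136,500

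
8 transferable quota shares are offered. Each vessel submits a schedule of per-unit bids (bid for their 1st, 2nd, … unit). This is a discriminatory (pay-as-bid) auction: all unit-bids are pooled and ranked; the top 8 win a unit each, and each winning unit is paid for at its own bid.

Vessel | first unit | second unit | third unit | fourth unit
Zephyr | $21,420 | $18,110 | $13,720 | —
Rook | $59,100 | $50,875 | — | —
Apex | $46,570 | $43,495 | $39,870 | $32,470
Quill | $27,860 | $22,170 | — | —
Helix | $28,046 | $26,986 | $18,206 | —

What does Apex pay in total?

All unit-bids, highest first — top 8: 59,100 (Rook-1), 50,875 (Rook-2), 46,570 (Apex-1), 43,495 (Apex-2), 39,870 (Apex-3), 32,470 (Apex-4), 28,046 (Helix-1), 27,860 (Quill-1)
Next rejected bid: $26,986 (not a price — pay-as-bid).
Apex's winning unit-bids: 46,570 + 43,495 + 39,870 + 32,470 = $162,405.

Apex pays $162,405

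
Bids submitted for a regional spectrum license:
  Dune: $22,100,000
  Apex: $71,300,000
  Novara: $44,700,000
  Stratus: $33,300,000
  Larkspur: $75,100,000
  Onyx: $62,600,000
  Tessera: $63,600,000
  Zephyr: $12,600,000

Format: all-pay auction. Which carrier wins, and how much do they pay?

Larkspur pays $75,100,000

All-pay auction: the highest bidder wins the item, but every bidder pays their own bid.
Bids ranked: 75,100,000 (Larkspur) > 71,300,000 (Apex) > 63,600,000 (Tessera) > 62,600,000 (Onyx) > 44,700,000 (Novara) > 33,300,000 (Stratus) > …
Larkspur wins with the top bid; all bids are sunk regardless.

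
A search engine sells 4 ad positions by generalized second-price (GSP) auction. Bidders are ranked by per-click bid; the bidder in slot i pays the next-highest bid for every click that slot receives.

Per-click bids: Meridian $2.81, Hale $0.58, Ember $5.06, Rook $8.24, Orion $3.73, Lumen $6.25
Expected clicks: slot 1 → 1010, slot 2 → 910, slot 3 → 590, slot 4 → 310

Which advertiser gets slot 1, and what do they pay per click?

Sorting advertisers: $8.24 (Rook) > $6.25 (Lumen) > $5.06 (Ember) > $3.73 (Orion) > $2.81 (Meridian) > …
Slot 1 goes to the first-ranked bidder, Rook, who pays the next bid down: $6.25/click.

Rook; $6.25 per click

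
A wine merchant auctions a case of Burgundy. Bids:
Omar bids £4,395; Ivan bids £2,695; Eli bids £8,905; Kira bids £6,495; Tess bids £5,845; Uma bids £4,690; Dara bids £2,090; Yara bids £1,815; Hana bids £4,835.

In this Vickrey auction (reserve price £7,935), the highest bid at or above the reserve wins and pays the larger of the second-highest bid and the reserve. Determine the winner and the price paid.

Sorting bids: 8,905 (Eli) > 6,495 (Kira) > 5,845 (Tess) > 4,835 (Hana) > 4,690 (Uma) > 4,395 (Omar) > …
Highest eligible bid: Eli at £8,905.
max(second-highest £6,495, reserve £7,935) = £7,935.

Eli pays £7,935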